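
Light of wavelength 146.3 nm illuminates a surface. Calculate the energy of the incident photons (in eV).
8.4747 eV

Using E = hf = hc/λ:

E = hc/λ = (6.626×10⁻³⁴ J·s)(3×10⁸ m/s) / (146.3×10⁻⁹ m)
E = 8.4747 eV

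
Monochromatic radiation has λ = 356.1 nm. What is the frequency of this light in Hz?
8.4188e+14 Hz

Using the wave equation: c = fλ

Solving for frequency:
f = c/λ = (3×10⁸ m/s) / (356.1×10⁻⁹ m)
f = 8.4188e+14 Hz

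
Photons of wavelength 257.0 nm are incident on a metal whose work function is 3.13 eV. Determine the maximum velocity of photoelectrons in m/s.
7.7200e+05 m/s

First, find the maximum kinetic energy:
E_photon = hc/λ = 4.8243 eV
KE_max = E_photon - φ = 4.8243 - 3.13 = 1.6943 eV

Convert to Joules: KE_max = 1.6943 × 1.602×10⁻¹⁹ J = 2.7145e-19 J

Then use KE = ½mv² to find velocity:
v = √(2·KE/m) = √(2 × 2.7145e-19 J / 9.109e-31 kg)
v = 7.7200e+05 m/s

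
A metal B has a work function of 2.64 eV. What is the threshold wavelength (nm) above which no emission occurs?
469.64 nm

The threshold wavelength is when the photon energy equals the work function:
hc/λ₀ = φ

Solving for λ₀:
λ₀ = hc/φ = (6.626×10⁻³⁴ J·s)(3×10⁸ m/s) / (2.64 eV × 1.602×10⁻¹⁹ J/eV)
λ₀ = 469.64 nm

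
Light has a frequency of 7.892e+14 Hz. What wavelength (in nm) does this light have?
379.87 nm

Using the wave equation: c = fλ

Solving for wavelength:
λ = c/f = (3×10⁸ m/s) / (7.892e+14 Hz)
λ = 379.87 nm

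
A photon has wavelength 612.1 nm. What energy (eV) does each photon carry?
2.0256 eV

Using E = hf = hc/λ:

E = hc/λ = (6.626×10⁻³⁴ J·s)(3×10⁸ m/s) / (612.1×10⁻⁹ m)
E = 2.0256 eV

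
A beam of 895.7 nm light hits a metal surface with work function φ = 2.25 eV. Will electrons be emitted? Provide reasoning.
No

For photoemission, the photon energy must exceed the work function.

Photon energy: E = hc/λ = 1.3842 eV
Work function: φ = 2.25 eV

Since E_photon (1.3842 eV) < φ (2.25 eV), photoemission will NOT occur.
The threshold wavelength is λ₀ = hc/φ = 551.0 nm.
Since 895.7 nm > 551.0 nm, the photons lack sufficient energy.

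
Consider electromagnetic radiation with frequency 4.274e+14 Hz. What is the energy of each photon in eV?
1.7676 eV

Using E = hf:

E = hf = (6.626×10⁻³⁴ J·s)(4.274e+14 Hz)
E = 1.7676 eV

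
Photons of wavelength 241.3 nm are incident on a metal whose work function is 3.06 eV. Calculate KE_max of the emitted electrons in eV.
2.0782 eV

Using Einstein's photoelectric equation: KE_max = hf - φ = hc/λ - φ

First, calculate the photon energy:
E_photon = hc/λ = (6.626×10⁻³⁴ J·s)(3×10⁸ m/s) / (241.3×10⁻⁹ m)
E_photon = 5.1382 eV

Then, the maximum kinetic energy:
KE_max = E_photon - φ = 5.1382 eV - 3.06 eV = 2.0782 eV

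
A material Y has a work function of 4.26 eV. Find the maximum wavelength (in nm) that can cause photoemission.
291.04 nm

The threshold wavelength is when the photon energy equals the work function:
hc/λ₀ = φ

Solving for λ₀:
λ₀ = hc/φ = (6.626×10⁻³⁴ J·s)(3×10⁸ m/s) / (4.26 eV × 1.602×10⁻¹⁹ J/eV)
λ₀ = 291.04 nm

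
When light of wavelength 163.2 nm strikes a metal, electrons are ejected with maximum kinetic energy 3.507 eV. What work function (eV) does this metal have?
4.09 eV

From Einstein's photoelectric equation: KE_max = hf - φ = hc/λ - φ

Rearranging for φ:
φ = hc/λ - KE_max

Calculate photon energy:
E_photon = hc/λ = 7.5971 eV

Therefore:
φ = 7.5971 - 3.507 = 4.09 eV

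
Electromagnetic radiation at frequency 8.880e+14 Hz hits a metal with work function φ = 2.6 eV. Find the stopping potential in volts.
1.0725 V

The stopping potential V_s satisfies: eV_s = KE_max

First, find KE_max using Einstein's equation:
E_photon = hf = (6.626×10⁻³⁴ J·s)(8.880e+14 Hz) = 3.6725 eV
KE_max = E_photon - φ = 3.6725 - 2.6 = 1.0725 eV

Since eV_s = KE_max:
V_s = KE_max/e = 1.0725 V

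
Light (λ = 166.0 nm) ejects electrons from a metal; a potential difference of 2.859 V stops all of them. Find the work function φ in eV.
4.61 eV

The stopping potential gives the maximum kinetic energy: KE_max = eV_s = 2.859 eV

From Einstein's photoelectric equation: KE_max = hc/λ - φ
Rearranging: φ = hc/λ - KE_max

Calculate photon energy:
E_photon = hc/λ = (6.626×10⁻³⁴ J·s)(3×10⁸ m/s) / (166.0×10⁻⁹ m) = 7.4689 eV

Therefore:
φ = 7.4689 - 2.859 = 4.61 eV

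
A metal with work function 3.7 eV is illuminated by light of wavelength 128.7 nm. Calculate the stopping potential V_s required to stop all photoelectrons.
5.9336 V

The stopping potential V_s satisfies: eV_s = KE_max

First, find KE_max using Einstein's equation:
E_photon = hc/λ = 9.6336 eV
KE_max = E_photon - φ = 9.6336 - 3.7 = 5.9336 eV

Since eV_s = KE_max:
V_s = KE_max/e = 5.9336 V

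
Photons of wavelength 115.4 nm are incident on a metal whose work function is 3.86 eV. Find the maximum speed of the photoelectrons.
1.5561e+06 m/s

First, find the maximum kinetic energy:
E_photon = hc/λ = 10.7439 eV
KE_max = E_photon - φ = 10.7439 - 3.86 = 6.8839 eV

Convert to Joules: KE_max = 6.8839 × 1.602×10⁻¹⁹ J = 1.1029e-18 J

Then use KE = ½mv² to find velocity:
v = √(2·KE/m) = √(2 × 1.1029e-18 J / 9.109e-31 kg)
v = 1.5561e+06 m/s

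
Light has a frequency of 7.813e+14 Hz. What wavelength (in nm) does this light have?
383.71 nm

Using the wave equation: c = fλ

Solving for wavelength:
λ = c/f = (3×10⁸ m/s) / (7.813e+14 Hz)
λ = 383.71 nm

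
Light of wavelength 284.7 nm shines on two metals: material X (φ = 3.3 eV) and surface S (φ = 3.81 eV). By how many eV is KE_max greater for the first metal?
0.5100 eV

Using KE_max = hc/λ - φ for each metal:

Photon energy: E = hc/λ = 4.3549 eV

For material X (φ₁ = 3.3 eV):
KE₁ = E - φ₁ = 4.3549 - 3.3 = 1.0549 eV

For surface S (φ₂ = 3.81 eV):
KE₂ = E - φ₂ = 4.3549 - 3.81 = 0.5449 eV

Difference:
ΔKE = KE₁ - KE₂ = 1.0549 - 0.5449 = 0.5100 eV

Note: The difference equals the difference in work functions: 3.81 - 3.3 = 0.51 eV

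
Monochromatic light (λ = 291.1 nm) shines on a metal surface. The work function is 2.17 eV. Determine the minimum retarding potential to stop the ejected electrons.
2.0892 V

The stopping potential V_s satisfies: eV_s = KE_max

First, find KE_max using Einstein's equation:
E_photon = hc/λ = 4.2592 eV
KE_max = E_photon - φ = 4.2592 - 2.17 = 2.0892 eV

Since eV_s = KE_max:
V_s = KE_max/e = 2.0892 V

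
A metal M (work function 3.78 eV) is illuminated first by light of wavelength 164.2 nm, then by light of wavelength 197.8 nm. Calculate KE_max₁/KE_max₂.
1.5155

Using Einstein's equation: KE_max = hc/λ - φ

For λ₁ = 164.2 nm:
E₁ = hc/λ₁ = 7.5508 eV
KE₁ = E₁ - φ = 7.5508 - 3.78 = 3.7708 eV

For λ₂ = 197.8 nm:
E₂ = hc/λ₂ = 6.2682 eV
KE₂ = E₂ - φ = 6.2682 - 3.78 = 2.4882 eV

Ratio: KE₁/KE₂ = 3.7708/2.4882 = 1.5155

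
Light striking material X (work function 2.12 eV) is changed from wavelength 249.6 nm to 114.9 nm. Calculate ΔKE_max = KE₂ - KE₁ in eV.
5.8233 eV

Using Einstein's equation: KE_max = hc/λ - φ

For λ₁ = 249.6 nm:
KE₁ = hc/λ₁ - φ = 4.9673 - 2.12 = 2.8473 eV

For λ₂ = 114.9 nm:
KE₂ = hc/λ₂ - φ = 10.7906 - 2.12 = 8.6706 eV

Change in KE:
ΔKE = KE₂ - KE₁ = 8.6706 - 2.8473 = 5.8233 eV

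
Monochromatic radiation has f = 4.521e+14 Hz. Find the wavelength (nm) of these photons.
663.11 nm

Using the wave equation: c = fλ

Solving for wavelength:
λ = c/f = (3×10⁸ m/s) / (4.521e+14 Hz)
λ = 663.11 nm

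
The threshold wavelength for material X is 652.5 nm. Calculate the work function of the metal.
1.90 eV

At the threshold wavelength, photon energy equals work function:
φ = hc/λ₀

Calculating:
φ = (6.626×10⁻³⁴ J·s)(3×10⁸ m/s) / (652.5×10⁻⁹ m)
φ = 1.90 eV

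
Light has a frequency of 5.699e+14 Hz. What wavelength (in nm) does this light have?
526.04 nm

Using the wave equation: c = fλ

Solving for wavelength:
λ = c/f = (3×10⁸ m/s) / (5.699e+14 Hz)
λ = 526.04 nm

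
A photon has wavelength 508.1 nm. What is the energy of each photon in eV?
2.4402 eV

Using E = hf = hc/λ:

E = hc/λ = (6.626×10⁻³⁴ J·s)(3×10⁸ m/s) / (508.1×10⁻⁹ m)
E = 2.4402 eV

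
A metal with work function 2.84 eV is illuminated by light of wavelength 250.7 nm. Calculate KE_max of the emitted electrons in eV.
2.1055 eV

Using Einstein's photoelectric equation: KE_max = hf - φ = hc/λ - φ

First, calculate the photon energy:
E_photon = hc/λ = (6.626×10⁻³⁴ J·s)(3×10⁸ m/s) / (250.7×10⁻⁹ m)
E_photon = 4.9455 eV

Then, the maximum kinetic energy:
KE_max = E_photon - φ = 4.9455 eV - 2.84 eV = 2.1055 eV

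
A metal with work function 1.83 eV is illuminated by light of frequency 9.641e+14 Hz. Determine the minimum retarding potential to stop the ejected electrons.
2.1572 V

The stopping potential V_s satisfies: eV_s = KE_max

First, find KE_max using Einstein's equation:
E_photon = hf = (6.626×10⁻³⁴ J·s)(9.641e+14 Hz) = 3.9872 eV
KE_max = E_photon - φ = 3.9872 - 1.83 = 2.1572 eV

Since eV_s = KE_max:
V_s = KE_max/e = 2.1572 V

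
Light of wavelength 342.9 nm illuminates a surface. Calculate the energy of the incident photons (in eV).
3.6158 eV

Using E = hf = hc/λ:

E = hc/λ = (6.626×10⁻³⁴ J·s)(3×10⁸ m/s) / (342.9×10⁻⁹ m)
E = 3.6158 eV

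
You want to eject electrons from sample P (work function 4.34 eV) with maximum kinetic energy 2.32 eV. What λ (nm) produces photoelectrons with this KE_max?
186.16 nm

From Einstein's equation: KE_max = hc/λ - φ

Rearranging for λ:
hc/λ = KE_max + φ
λ = hc/(KE_max + φ)

Required photon energy:
E_photon = KE_max + φ = 2.32 + 4.34 = 6.66 eV

Required wavelength:
λ = hc/E_photon = (6.626×10⁻³⁴)(3×10⁸) / (6.66 × 1.602×10⁻¹⁹)
λ = 186.16 nm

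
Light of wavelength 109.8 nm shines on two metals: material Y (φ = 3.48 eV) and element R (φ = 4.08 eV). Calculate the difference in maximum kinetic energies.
0.6000 eV

Using KE_max = hc/λ - φ for each metal:

Photon energy: E = hc/λ = 11.2918 eV

For material Y (φ₁ = 3.48 eV):
KE₁ = E - φ₁ = 11.2918 - 3.48 = 7.8118 eV

For element R (φ₂ = 4.08 eV):
KE₂ = E - φ₂ = 11.2918 - 4.08 = 7.2118 eV

Difference:
ΔKE = KE₁ - KE₂ = 7.8118 - 7.2118 = 0.6000 eV

Note: The difference equals the difference in work functions: 4.08 - 3.48 = 0.60 eV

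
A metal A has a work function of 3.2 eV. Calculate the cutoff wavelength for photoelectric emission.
387.45 nm

The threshold wavelength is when the photon energy equals the work function:
hc/λ₀ = φ

Solving for λ₀:
λ₀ = hc/φ = (6.626×10⁻³⁴ J·s)(3×10⁸ m/s) / (3.2 eV × 1.602×10⁻¹⁹ J/eV)
λ₀ = 387.45 nm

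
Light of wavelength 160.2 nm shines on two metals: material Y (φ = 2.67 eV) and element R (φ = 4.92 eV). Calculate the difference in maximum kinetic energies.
2.2500 eV

Using KE_max = hc/λ - φ for each metal:

Photon energy: E = hc/λ = 7.7393 eV

For material Y (φ₁ = 2.67 eV):
KE₁ = E - φ₁ = 7.7393 - 2.67 = 5.0693 eV

For element R (φ₂ = 4.92 eV):
KE₂ = E - φ₂ = 7.7393 - 4.92 = 2.8193 eV

Difference:
ΔKE = KE₁ - KE₂ = 5.0693 - 2.8193 = 2.2500 eV

Note: The difference equals the difference in work functions: 4.92 - 2.67 = 2.25 eV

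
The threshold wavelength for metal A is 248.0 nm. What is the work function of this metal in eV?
5.00 eV

At the threshold wavelength, photon energy equals work function:
φ = hc/λ₀

Calculating:
φ = (6.626×10⁻³⁴ J·s)(3×10⁸ m/s) / (248.0×10⁻⁹ m)
φ = 5.00 eV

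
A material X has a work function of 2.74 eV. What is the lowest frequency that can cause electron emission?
6.6253e+14 Hz

The threshold frequency is when the photon energy equals the work function:
hf₀ = φ

Solving for f₀:
f₀ = φ/h = (2.74 eV × 1.602×10⁻¹⁹ J/eV) / (6.626×10⁻³⁴ J·s)
f₀ = 6.6253e+14 Hz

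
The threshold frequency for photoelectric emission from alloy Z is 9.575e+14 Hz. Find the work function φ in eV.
3.96 eV

At the threshold frequency, photon energy equals work function:
φ = hf₀

Calculating:
φ = (6.626×10⁻³⁴ J·s)(9.575e+14 Hz)
φ = 3.96 eV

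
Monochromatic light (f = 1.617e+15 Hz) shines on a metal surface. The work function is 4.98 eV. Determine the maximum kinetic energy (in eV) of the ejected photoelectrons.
1.7074 eV

Using Einstein's photoelectric equation: KE_max = hf - φ

First, calculate the photon energy:
E_photon = hf = (6.626×10⁻³⁴ J·s)(1.617e+15 Hz)
E_photon = 6.6874 eV

Then, the maximum kinetic energy:
KE_max = E_photon - φ = 6.6874 eV - 4.98 eV = 1.7074 eV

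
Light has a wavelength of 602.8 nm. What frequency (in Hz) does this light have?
4.9733e+14 Hz

Using the wave equation: c = fλ

Solving for frequency:
f = c/λ = (3×10⁸ m/s) / (602.8×10⁻⁹ m)
f = 4.9733e+14 Hz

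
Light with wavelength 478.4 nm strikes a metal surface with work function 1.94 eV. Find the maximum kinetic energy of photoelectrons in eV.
0.6516 eV

Using Einstein's photoelectric equation: KE_max = hf - φ = hc/λ - φ

First, calculate the photon energy:
E_photon = hc/λ = (6.626×10⁻³⁴ J·s)(3×10⁸ m/s) / (478.4×10⁻⁹ m)
E_photon = 2.5916 eV

Then, the maximum kinetic energy:
KE_max = E_photon - φ = 2.5916 eV - 1.94 eV = 0.6516 eV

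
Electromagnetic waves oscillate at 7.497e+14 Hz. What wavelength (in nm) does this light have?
399.88 nm

Using the wave equation: c = fλ

Solving for wavelength:
λ = c/f = (3×10⁸ m/s) / (7.497e+14 Hz)
λ = 399.88 nm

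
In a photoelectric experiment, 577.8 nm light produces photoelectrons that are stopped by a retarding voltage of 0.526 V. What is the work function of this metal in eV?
1.62 eV

The stopping potential gives the maximum kinetic energy: KE_max = eV_s = 0.526 eV

From Einstein's photoelectric equation: KE_max = hc/λ - φ
Rearranging: φ = hc/λ - KE_max

Calculate photon energy:
E_photon = hc/λ = (6.626×10⁻³⁴ J·s)(3×10⁸ m/s) / (577.8×10⁻⁹ m) = 2.1458 eV

Therefore:
φ = 2.1458 - 0.526 = 1.62 eV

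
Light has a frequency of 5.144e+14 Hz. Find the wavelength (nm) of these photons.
582.80 nm

Using the wave equation: c = fλ

Solving for wavelength:
λ = c/f = (3×10⁸ m/s) / (5.144e+14 Hz)
λ = 582.80 nm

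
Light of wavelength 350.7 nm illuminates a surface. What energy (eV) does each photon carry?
3.5353 eV

Using E = hf = hc/λ:

E = hc/λ = (6.626×10⁻³⁴ J·s)(3×10⁸ m/s) / (350.7×10⁻⁹ m)
E = 3.5353 eV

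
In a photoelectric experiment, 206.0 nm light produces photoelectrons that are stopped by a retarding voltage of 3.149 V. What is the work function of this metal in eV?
2.87 eV

The stopping potential gives the maximum kinetic energy: KE_max = eV_s = 3.149 eV

From Einstein's photoelectric equation: KE_max = hc/λ - φ
Rearranging: φ = hc/λ - KE_max

Calculate photon energy:
E_photon = hc/λ = (6.626×10⁻³⁴ J·s)(3×10⁸ m/s) / (206.0×10⁻⁹ m) = 6.0187 eV

Therefore:
φ = 6.0187 - 3.149 = 2.87 eV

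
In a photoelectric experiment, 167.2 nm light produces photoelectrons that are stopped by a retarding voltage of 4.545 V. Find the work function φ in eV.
2.87 eV

The stopping potential gives the maximum kinetic energy: KE_max = eV_s = 4.545 eV

From Einstein's photoelectric equation: KE_max = hc/λ - φ
Rearranging: φ = hc/λ - KE_max

Calculate photon energy:
E_photon = hc/λ = (6.626×10⁻³⁴ J·s)(3×10⁸ m/s) / (167.2×10⁻⁹ m) = 7.4153 eV

Therefore:
φ = 7.4153 - 4.545 = 2.87 eV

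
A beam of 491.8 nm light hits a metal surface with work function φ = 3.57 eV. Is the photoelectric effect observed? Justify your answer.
No

For photoemission, the photon energy must exceed the work function.

Photon energy: E = hc/λ = 2.5210 eV
Work function: φ = 3.57 eV

Since E_photon (2.5210 eV) < φ (3.57 eV), photoemission will NOT occur.
The threshold wavelength is λ₀ = hc/φ = 347.3 nm.
Since 491.8 nm > 347.3 nm, the photons lack sufficient energy.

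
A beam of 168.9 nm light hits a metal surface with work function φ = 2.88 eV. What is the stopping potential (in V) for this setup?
4.4607 V

The stopping potential V_s satisfies: eV_s = KE_max

First, find KE_max using Einstein's equation:
E_photon = hc/λ = 7.3407 eV
KE_max = E_photon - φ = 7.3407 - 2.88 = 4.4607 eV

Since eV_s = KE_max:
V_s = KE_max/e = 4.4607 V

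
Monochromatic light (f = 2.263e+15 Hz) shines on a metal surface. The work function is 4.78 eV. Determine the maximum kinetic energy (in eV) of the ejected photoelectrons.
4.5790 eV

Using Einstein's photoelectric equation: KE_max = hf - φ

First, calculate the photon energy:
E_photon = hf = (6.626×10⁻³⁴ J·s)(2.263e+15 Hz)
E_photon = 9.3590 eV

Then, the maximum kinetic energy:
KE_max = E_photon - φ = 9.3590 eV - 4.78 eV = 4.5790 eV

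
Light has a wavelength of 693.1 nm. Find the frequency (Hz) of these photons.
4.3254e+14 Hz

Using the wave equation: c = fλ

Solving for frequency:
f = c/λ = (3×10⁸ m/s) / (693.1×10⁻⁹ m)
f = 4.3254e+14 Hz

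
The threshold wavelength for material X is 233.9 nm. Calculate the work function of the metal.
5.30 eV

At the threshold wavelength, photon energy equals work function:
φ = hc/λ₀

Calculating:
φ = (6.626×10⁻³⁴ J·s)(3×10⁸ m/s) / (233.9×10⁻⁹ m)
φ = 5.30 eV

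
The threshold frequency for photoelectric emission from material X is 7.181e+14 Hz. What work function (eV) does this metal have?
2.97 eV

At the threshold frequency, photon energy equals work function:
φ = hf₀

Calculating:
φ = (6.626×10⁻³⁴ J·s)(7.181e+14 Hz)
φ = 2.97 eV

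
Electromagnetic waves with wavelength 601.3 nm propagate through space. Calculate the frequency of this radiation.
4.9857e+14 Hz

Using the wave equation: c = fλ

Solving for frequency:
f = c/λ = (3×10⁸ m/s) / (601.3×10⁻⁹ m)
f = 4.9857e+14 Hz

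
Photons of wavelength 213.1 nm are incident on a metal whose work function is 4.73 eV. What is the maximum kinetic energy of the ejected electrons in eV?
1.0881 eV

Using Einstein's photoelectric equation: KE_max = hf - φ = hc/λ - φ

First, calculate the photon energy:
E_photon = hc/λ = (6.626×10⁻³⁴ J·s)(3×10⁸ m/s) / (213.1×10⁻⁹ m)
E_photon = 5.8181 eV

Then, the maximum kinetic energy:
KE_max = E_photon - φ = 5.8181 eV - 4.73 eV = 1.0881 eV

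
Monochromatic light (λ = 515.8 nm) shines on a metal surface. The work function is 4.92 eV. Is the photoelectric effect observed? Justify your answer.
No

For photoemission, the photon energy must exceed the work function.

Photon energy: E = hc/λ = 2.4037 eV
Work function: φ = 4.92 eV

Since E_photon (2.4037 eV) < φ (4.92 eV), photoemission will NOT occur.
The threshold wavelength is λ₀ = hc/φ = 252.0 nm.
Since 515.8 nm > 252.0 nm, the photons lack sufficient energy.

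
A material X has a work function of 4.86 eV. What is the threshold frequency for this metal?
1.1751e+15 Hz

The threshold frequency is when the photon energy equals the work function:
hf₀ = φ

Solving for f₀:
f₀ = φ/h = (4.86 eV × 1.602×10⁻¹⁹ J/eV) / (6.626×10⁻³⁴ J·s)
f₀ = 1.1751e+15 Hz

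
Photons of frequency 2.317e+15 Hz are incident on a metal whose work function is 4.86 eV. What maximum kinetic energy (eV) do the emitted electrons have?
4.7223 eV

Using Einstein's photoelectric equation: KE_max = hf - φ

First, calculate the photon energy:
E_photon = hf = (6.626×10⁻³⁴ J·s)(2.317e+15 Hz)
E_photon = 9.5823 eV

Then, the maximum kinetic energy:
KE_max = E_photon - φ = 9.5823 eV - 4.86 eV = 4.7223 eV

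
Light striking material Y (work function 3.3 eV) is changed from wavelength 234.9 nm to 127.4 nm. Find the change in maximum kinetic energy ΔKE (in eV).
4.4537 eV

Using Einstein's equation: KE_max = hc/λ - φ

For λ₁ = 234.9 nm:
KE₁ = hc/λ₁ - φ = 5.2782 - 3.3 = 1.9782 eV

For λ₂ = 127.4 nm:
KE₂ = hc/λ₂ - φ = 9.7319 - 3.3 = 6.4319 eV

Change in KE:
ΔKE = KE₂ - KE₁ = 6.4319 - 1.9782 = 4.4537 eV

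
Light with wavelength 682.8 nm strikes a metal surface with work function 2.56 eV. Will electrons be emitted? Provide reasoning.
No

For photoemission, the photon energy must exceed the work function.

Photon energy: E = hc/λ = 1.8158 eV
Work function: φ = 2.56 eV

Since E_photon (1.8158 eV) < φ (2.56 eV), photoemission will NOT occur.
The threshold wavelength is λ₀ = hc/φ = 484.3 nm.
Since 682.8 nm > 484.3 nm, the photons lack sufficient energy.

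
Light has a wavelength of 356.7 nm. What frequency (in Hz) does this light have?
8.4046e+14 Hz

Using the wave equation: c = fλ

Solving for frequency:
f = c/λ = (3×10⁸ m/s) / (356.7×10⁻⁹ m)
f = 8.4046e+14 Hz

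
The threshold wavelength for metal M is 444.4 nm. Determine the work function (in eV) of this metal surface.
2.79 eV

At the threshold wavelength, photon energy equals work function:
φ = hc/λ₀

Calculating:
φ = (6.626×10⁻³⁴ J·s)(3×10⁸ m/s) / (444.4×10⁻⁹ m)
φ = 2.79 eV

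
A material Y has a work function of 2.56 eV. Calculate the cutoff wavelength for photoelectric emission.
484.31 nm

The threshold wavelength is when the photon energy equals the work function:
hc/λ₀ = φ

Solving for λ₀:
λ₀ = hc/φ = (6.626×10⁻³⁴ J·s)(3×10⁸ m/s) / (2.56 eV × 1.602×10⁻¹⁹ J/eV)
λ₀ = 484.31 nm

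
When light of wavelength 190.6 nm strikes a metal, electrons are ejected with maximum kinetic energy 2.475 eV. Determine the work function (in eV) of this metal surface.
4.03 eV

From Einstein's photoelectric equation: KE_max = hf - φ = hc/λ - φ

Rearranging for φ:
φ = hc/λ - KE_max

Calculate photon energy:
E_photon = hc/λ = 6.5049 eV

Therefore:
φ = 6.5049 - 2.475 = 4.03 eV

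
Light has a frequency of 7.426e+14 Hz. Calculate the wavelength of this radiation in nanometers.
403.71 nm

Using the wave equation: c = fλ

Solving for wavelength:
λ = c/f = (3×10⁸ m/s) / (7.426e+14 Hz)
λ = 403.71 nm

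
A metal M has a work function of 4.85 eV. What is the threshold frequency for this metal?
1.1727e+15 Hz

The threshold frequency is when the photon energy equals the work function:
hf₀ = φ

Solving for f₀:
f₀ = φ/h = (4.85 eV × 1.602×10⁻¹⁹ J/eV) / (6.626×10⁻³⁴ J·s)
f₀ = 1.1727e+15 Hz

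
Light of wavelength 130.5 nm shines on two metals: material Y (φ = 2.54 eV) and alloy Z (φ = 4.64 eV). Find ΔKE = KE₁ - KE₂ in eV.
2.1000 eV

Using KE_max = hc/λ - φ for each metal:

Photon energy: E = hc/λ = 9.5007 eV

For material Y (φ₁ = 2.54 eV):
KE₁ = E - φ₁ = 9.5007 - 2.54 = 6.9607 eV

For alloy Z (φ₂ = 4.64 eV):
KE₂ = E - φ₂ = 9.5007 - 4.64 = 4.8607 eV

Difference:
ΔKE = KE₁ - KE₂ = 6.9607 - 4.8607 = 2.1000 eV

Note: The difference equals the difference in work functions: 4.64 - 2.54 = 2.10 eV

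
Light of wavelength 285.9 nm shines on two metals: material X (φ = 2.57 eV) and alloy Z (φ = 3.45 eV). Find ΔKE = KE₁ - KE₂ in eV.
0.8800 eV

Using KE_max = hc/λ - φ for each metal:

Photon energy: E = hc/λ = 4.3366 eV

For material X (φ₁ = 2.57 eV):
KE₁ = E - φ₁ = 4.3366 - 2.57 = 1.7666 eV

For alloy Z (φ₂ = 3.45 eV):
KE₂ = E - φ₂ = 4.3366 - 3.45 = 0.8866 eV

Difference:
ΔKE = KE₁ - KE₂ = 1.7666 - 0.8866 = 0.8800 eV

Note: The difference equals the difference in work functions: 3.45 - 2.57 = 0.88 eV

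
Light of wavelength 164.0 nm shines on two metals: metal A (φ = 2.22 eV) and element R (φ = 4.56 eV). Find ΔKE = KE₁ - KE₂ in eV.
2.3400 eV

Using KE_max = hc/λ - φ for each metal:

Photon energy: E = hc/λ = 7.5600 eV

For metal A (φ₁ = 2.22 eV):
KE₁ = E - φ₁ = 7.5600 - 2.22 = 5.3400 eV

For element R (φ₂ = 4.56 eV):
KE₂ = E - φ₂ = 7.5600 - 4.56 = 3.0000 eV

Difference:
ΔKE = KE₁ - KE₂ = 5.3400 - 3.0000 = 2.3400 eV

Note: The difference equals the difference in work functions: 4.56 - 2.22 = 2.34 eV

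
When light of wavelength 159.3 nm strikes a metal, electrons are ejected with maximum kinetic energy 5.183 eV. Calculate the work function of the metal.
2.60 eV

From Einstein's photoelectric equation: KE_max = hf - φ = hc/λ - φ

Rearranging for φ:
φ = hc/λ - KE_max

Calculate photon energy:
E_photon = hc/λ = 7.7831 eV

Therefore:
φ = 7.7831 - 5.183 = 2.60 eV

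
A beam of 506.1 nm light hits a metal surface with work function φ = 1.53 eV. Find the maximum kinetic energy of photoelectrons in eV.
0.9198 eV

Using Einstein's photoelectric equation: KE_max = hf - φ = hc/λ - φ

First, calculate the photon energy:
E_photon = hc/λ = (6.626×10⁻³⁴ J·s)(3×10⁸ m/s) / (506.1×10⁻⁹ m)
E_photon = 2.4498 eV

Then, the maximum kinetic energy:
KE_max = E_photon - φ = 2.4498 eV - 1.53 eV = 0.9198 eV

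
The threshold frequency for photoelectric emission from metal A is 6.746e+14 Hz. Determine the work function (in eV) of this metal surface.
2.79 eV

At the threshold frequency, photon energy equals work function:
φ = hf₀

Calculating:
φ = (6.626×10⁻³⁴ J·s)(6.746e+14 Hz)
φ = 2.79 eV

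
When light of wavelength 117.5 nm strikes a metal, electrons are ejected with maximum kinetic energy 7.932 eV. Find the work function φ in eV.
2.62 eV

From Einstein's photoelectric equation: KE_max = hf - φ = hc/λ - φ

Rearranging for φ:
φ = hc/λ - KE_max

Calculate photon energy:
E_photon = hc/λ = 10.5518 eV

Therefore:
φ = 10.5518 - 7.932 = 2.62 eV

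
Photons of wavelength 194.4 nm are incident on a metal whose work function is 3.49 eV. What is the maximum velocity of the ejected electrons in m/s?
1.0079e+06 m/s

First, find the maximum kinetic energy:
E_photon = hc/λ = 6.3778 eV
KE_max = E_photon - φ = 6.3778 - 3.49 = 2.8878 eV

Convert to Joules: KE_max = 2.8878 × 1.602×10⁻¹⁹ J = 4.6267e-19 J

Then use KE = ½mv² to find velocity:
v = √(2·KE/m) = √(2 × 4.6267e-19 J / 9.109e-31 kg)
v = 1.0079e+06 m/s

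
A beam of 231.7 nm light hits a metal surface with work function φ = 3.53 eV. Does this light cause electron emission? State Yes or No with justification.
Yes

For photoemission, the photon energy must exceed the work function.

Photon energy: E = hc/λ = 5.3511 eV
Work function: φ = 3.53 eV

Since E_photon (5.3511 eV) > φ (3.53 eV), photoemission WILL occur.
The threshold wavelength is λ₀ = hc/φ = 351.2 nm.
Since 231.7 nm < 351.2 nm, the light has sufficient energy.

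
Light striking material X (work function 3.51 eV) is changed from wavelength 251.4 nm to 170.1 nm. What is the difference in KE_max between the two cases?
2.3572 eV

Using Einstein's equation: KE_max = hc/λ - φ

For λ₁ = 251.4 nm:
KE₁ = hc/λ₁ - φ = 4.9318 - 3.51 = 1.4218 eV

For λ₂ = 170.1 nm:
KE₂ = hc/λ₂ - φ = 7.2889 - 3.51 = 3.7789 eV

Change in KE:
ΔKE = KE₂ - KE₁ = 3.7789 - 1.4218 = 2.3572 eV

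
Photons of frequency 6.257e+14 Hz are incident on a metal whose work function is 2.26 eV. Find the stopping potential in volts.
0.3277 V

The stopping potential V_s satisfies: eV_s = KE_max

First, find KE_max using Einstein's equation:
E_photon = hf = (6.626×10⁻³⁴ J·s)(6.257e+14 Hz) = 2.5877 eV
KE_max = E_photon - φ = 2.5877 - 2.26 = 0.3277 eV

Since eV_s = KE_max:
V_s = KE_max/e = 0.3277 V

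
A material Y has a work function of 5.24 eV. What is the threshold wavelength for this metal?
236.61 nm

The threshold wavelength is when the photon energy equals the work function:
hc/λ₀ = φ

Solving for λ₀:
λ₀ = hc/φ = (6.626×10⁻³⁴ J·s)(3×10⁸ m/s) / (5.24 eV × 1.602×10⁻¹⁹ J/eV)
λ₀ = 236.61 nm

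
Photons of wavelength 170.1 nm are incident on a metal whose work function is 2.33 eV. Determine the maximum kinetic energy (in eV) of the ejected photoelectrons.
4.9589 eV

Using Einstein's photoelectric equation: KE_max = hf - φ = hc/λ - φ

First, calculate the photon energy:
E_photon = hc/λ = (6.626×10⁻³⁴ J·s)(3×10⁸ m/s) / (170.1×10⁻⁹ m)
E_photon = 7.2889 eV

Then, the maximum kinetic energy:
KE_max = E_photon - φ = 7.2889 eV - 2.33 eV = 4.9589 eV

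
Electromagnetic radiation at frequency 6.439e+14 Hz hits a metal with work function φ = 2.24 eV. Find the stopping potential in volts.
0.4230 V

The stopping potential V_s satisfies: eV_s = KE_max

First, find KE_max using Einstein's equation:
E_photon = hf = (6.626×10⁻³⁴ J·s)(6.439e+14 Hz) = 2.6630 eV
KE_max = E_photon - φ = 2.6630 - 2.24 = 0.4230 eV

Since eV_s = KE_max:
V_s = KE_max/e = 0.4230 V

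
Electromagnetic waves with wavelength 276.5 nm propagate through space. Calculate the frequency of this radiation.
1.0842e+15 Hz

Using the wave equation: c = fλ

Solving for frequency:
f = c/λ = (3×10⁸ m/s) / (276.5×10⁻⁹ m)
f = 1.0842e+15 Hz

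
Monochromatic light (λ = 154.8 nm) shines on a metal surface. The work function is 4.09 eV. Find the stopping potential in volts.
3.9193 V

The stopping potential V_s satisfies: eV_s = KE_max

First, find KE_max using Einstein's equation:
E_photon = hc/λ = 8.0093 eV
KE_max = E_photon - φ = 8.0093 - 4.09 = 3.9193 eV

Since eV_s = KE_max:
V_s = KE_max/e = 3.9193 V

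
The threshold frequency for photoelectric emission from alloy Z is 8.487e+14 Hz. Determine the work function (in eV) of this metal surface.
3.51 eV

At the threshold frequency, photon energy equals work function:
φ = hf₀

Calculating:
φ = (6.626×10⁻³⁴ J·s)(8.487e+14 Hz)
φ = 3.51 eV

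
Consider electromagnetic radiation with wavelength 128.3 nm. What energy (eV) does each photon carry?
9.6636 eV

Using E = hf = hc/λ:

E = hc/λ = (6.626×10⁻³⁴ J·s)(3×10⁸ m/s) / (128.3×10⁻⁹ m)
E = 9.6636 eV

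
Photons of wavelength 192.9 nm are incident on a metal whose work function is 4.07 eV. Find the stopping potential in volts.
2.3574 V

The stopping potential V_s satisfies: eV_s = KE_max

First, find KE_max using Einstein's equation:
E_photon = hc/λ = 6.4274 eV
KE_max = E_photon - φ = 6.4274 - 4.07 = 2.3574 eV

Since eV_s = KE_max:
V_s = KE_max/e = 2.3574 V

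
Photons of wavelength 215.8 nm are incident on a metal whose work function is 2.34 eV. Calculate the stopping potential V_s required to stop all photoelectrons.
3.4053 V

The stopping potential V_s satisfies: eV_s = KE_max

First, find KE_max using Einstein's equation:
E_photon = hc/λ = 5.7453 eV
KE_max = E_photon - φ = 5.7453 - 2.34 = 3.4053 eV

Since eV_s = KE_max:
V_s = KE_max/e = 3.4053 V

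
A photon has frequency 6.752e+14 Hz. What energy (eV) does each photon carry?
2.7924 eV

Using E = hf:

E = hf = (6.626×10⁻³⁴ J·s)(6.752e+14 Hz)
E = 2.7924 eV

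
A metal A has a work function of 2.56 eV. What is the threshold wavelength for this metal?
484.31 nm

The threshold wavelength is when the photon energy equals the work function:
hc/λ₀ = φ

Solving for λ₀:
λ₀ = hc/φ = (6.626×10⁻³⁴ J·s)(3×10⁸ m/s) / (2.56 eV × 1.602×10⁻¹⁹ J/eV)
λ₀ = 484.31 nm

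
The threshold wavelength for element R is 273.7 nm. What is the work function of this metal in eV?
4.53 eV

At the threshold wavelength, photon energy equals work function:
φ = hc/λ₀

Calculating:
φ = (6.626×10⁻³⁴ J·s)(3×10⁸ m/s) / (273.7×10⁻⁹ m)
φ = 4.53 eV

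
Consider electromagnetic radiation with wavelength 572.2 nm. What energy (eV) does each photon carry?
2.1668 eV

Using E = hf = hc/λ:

E = hc/λ = (6.626×10⁻³⁴ J·s)(3×10⁸ m/s) / (572.2×10⁻⁹ m)
E = 2.1668 eV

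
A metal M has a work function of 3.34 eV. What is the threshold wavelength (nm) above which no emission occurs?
371.21 nm

The threshold wavelength is when the photon energy equals the work function:
hc/λ₀ = φ

Solving for λ₀:
λ₀ = hc/φ = (6.626×10⁻³⁴ J·s)(3×10⁸ m/s) / (3.34 eV × 1.602×10⁻¹⁹ J/eV)
λ₀ = 371.21 nm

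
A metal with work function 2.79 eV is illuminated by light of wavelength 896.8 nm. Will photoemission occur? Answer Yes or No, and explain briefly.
No

For photoemission, the photon energy must exceed the work function.

Photon energy: E = hc/λ = 1.3825 eV
Work function: φ = 2.79 eV

Since E_photon (1.3825 eV) < φ (2.79 eV), photoemission will NOT occur.
The threshold wavelength is λ₀ = hc/φ = 444.4 nm.
Since 896.8 nm > 444.4 nm, the photons lack sufficient energy.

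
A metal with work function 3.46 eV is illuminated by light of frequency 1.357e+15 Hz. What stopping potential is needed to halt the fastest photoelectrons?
2.1521 V

The stopping potential V_s satisfies: eV_s = KE_max

First, find KE_max using Einstein's equation:
E_photon = hf = (6.626×10⁻³⁴ J·s)(1.357e+15 Hz) = 5.6121 eV
KE_max = E_photon - φ = 5.6121 - 3.46 = 2.1521 eV

Since eV_s = KE_max:
V_s = KE_max/e = 2.1521 V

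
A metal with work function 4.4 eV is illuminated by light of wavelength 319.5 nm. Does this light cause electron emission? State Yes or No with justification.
No

For photoemission, the photon energy must exceed the work function.

Photon energy: E = hc/λ = 3.8806 eV
Work function: φ = 4.4 eV

Since E_photon (3.8806 eV) < φ (4.4 eV), photoemission will NOT occur.
The threshold wavelength is λ₀ = hc/φ = 281.8 nm.
Since 319.5 nm > 281.8 nm, the photons lack sufficient energy.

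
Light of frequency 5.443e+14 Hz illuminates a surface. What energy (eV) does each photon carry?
2.2510 eV

Using E = hf:

E = hf = (6.626×10⁻³⁴ J·s)(5.443e+14 Hz)
E = 2.2510 eV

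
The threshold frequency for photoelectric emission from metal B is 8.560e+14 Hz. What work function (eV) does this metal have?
3.54 eV

At the threshold frequency, photon energy equals work function:
φ = hf₀

Calculating:
φ = (6.626×10⁻³⁴ J·s)(8.560e+14 Hz)
φ = 3.54 eV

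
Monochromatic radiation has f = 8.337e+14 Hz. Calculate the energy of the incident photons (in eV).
3.4479 eV

Using E = hf:

E = hf = (6.626×10⁻³⁴ J·s)(8.337e+14 Hz)
E = 3.4479 eV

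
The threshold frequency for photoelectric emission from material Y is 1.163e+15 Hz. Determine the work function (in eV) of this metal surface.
4.81 eV

At the threshold frequency, photon energy equals work function:
φ = hf₀

Calculating:
φ = (6.626×10⁻³⁴ J·s)(1.163e+15 Hz)
φ = 4.81 eV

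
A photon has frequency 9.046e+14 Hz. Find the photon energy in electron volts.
3.7411 eV

Using E = hf:

E = hf = (6.626×10⁻³⁴ J·s)(9.046e+14 Hz)
E = 3.7411 eV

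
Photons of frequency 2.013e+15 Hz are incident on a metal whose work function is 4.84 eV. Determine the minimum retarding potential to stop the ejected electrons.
3.4851 V

The stopping potential V_s satisfies: eV_s = KE_max

First, find KE_max using Einstein's equation:
E_photon = hf = (6.626×10⁻³⁴ J·s)(2.013e+15 Hz) = 8.3251 eV
KE_max = E_photon - φ = 8.3251 - 4.84 = 3.4851 eV

Since eV_s = KE_max:
V_s = KE_max/e = 3.4851 V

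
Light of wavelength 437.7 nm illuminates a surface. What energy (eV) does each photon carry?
2.8326 eV

Using E = hf = hc/λ:

E = hc/λ = (6.626×10⁻³⁴ J·s)(3×10⁸ m/s) / (437.7×10⁻⁹ m)
E = 2.8326 eV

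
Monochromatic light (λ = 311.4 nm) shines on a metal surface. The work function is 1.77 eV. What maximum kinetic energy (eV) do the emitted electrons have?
2.2115 eV

Using Einstein's photoelectric equation: KE_max = hf - φ = hc/λ - φ

First, calculate the photon energy:
E_photon = hc/λ = (6.626×10⁻³⁴ J·s)(3×10⁸ m/s) / (311.4×10⁻⁹ m)
E_photon = 3.9815 eV

Then, the maximum kinetic energy:
KE_max = E_photon - φ = 3.9815 eV - 1.77 eV = 2.2115 eV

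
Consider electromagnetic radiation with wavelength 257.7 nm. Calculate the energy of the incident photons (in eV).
4.8112 eV

Using E = hf = hc/λ:

E = hc/λ = (6.626×10⁻³⁴ J·s)(3×10⁸ m/s) / (257.7×10⁻⁹ m)
E = 4.8112 eV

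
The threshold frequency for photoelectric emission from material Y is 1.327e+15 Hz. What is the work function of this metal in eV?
5.49 eV

At the threshold frequency, photon energy equals work function:
φ = hf₀

Calculating:
φ = (6.626×10⁻³⁴ J·s)(1.327e+15 Hz)
φ = 5.49 eV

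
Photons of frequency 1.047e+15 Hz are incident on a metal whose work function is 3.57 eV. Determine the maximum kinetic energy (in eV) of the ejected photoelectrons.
0.7600 eV

Using Einstein's photoelectric equation: KE_max = hf - φ

First, calculate the photon energy:
E_photon = hf = (6.626×10⁻³⁴ J·s)(1.047e+15 Hz)
E_photon = 4.3300 eV

Then, the maximum kinetic energy:
KE_max = E_photon - φ = 4.3300 eV - 3.57 eV = 0.7600 eV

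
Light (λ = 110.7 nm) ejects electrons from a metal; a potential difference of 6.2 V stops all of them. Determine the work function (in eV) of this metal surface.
5.00 eV

The stopping potential gives the maximum kinetic energy: KE_max = eV_s = 6.2 eV

From Einstein's photoelectric equation: KE_max = hc/λ - φ
Rearranging: φ = hc/λ - KE_max

Calculate photon energy:
E_photon = hc/λ = (6.626×10⁻³⁴ J·s)(3×10⁸ m/s) / (110.7×10⁻⁹ m) = 11.2000 eV

Therefore:
φ = 11.2000 - 6.2 = 5.00 eV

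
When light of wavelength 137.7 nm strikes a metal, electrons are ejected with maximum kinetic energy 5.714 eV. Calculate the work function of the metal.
3.29 eV

From Einstein's photoelectric equation: KE_max = hf - φ = hc/λ - φ

Rearranging for φ:
φ = hc/λ - KE_max

Calculate photon energy:
E_photon = hc/λ = 9.0039 eV

Therefore:
φ = 9.0039 - 5.714 = 3.29 eV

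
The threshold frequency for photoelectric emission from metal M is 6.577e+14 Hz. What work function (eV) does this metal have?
2.72 eV

At the threshold frequency, photon energy equals work function:
φ = hf₀

Calculating:
φ = (6.626×10⁻³⁴ J·s)(6.577e+14 Hz)
φ = 2.72 eV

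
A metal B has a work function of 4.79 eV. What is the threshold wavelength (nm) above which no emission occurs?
258.84 nm

The threshold wavelength is when the photon energy equals the work function:
hc/λ₀ = φ

Solving for λ₀:
λ₀ = hc/φ = (6.626×10⁻³⁴ J·s)(3×10⁸ m/s) / (4.79 eV × 1.602×10⁻¹⁹ J/eV)
λ₀ = 258.84 nm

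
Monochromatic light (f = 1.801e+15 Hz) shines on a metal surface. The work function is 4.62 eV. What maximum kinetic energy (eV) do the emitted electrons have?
2.8283 eV

Using Einstein's photoelectric equation: KE_max = hf - φ

First, calculate the photon energy:
E_photon = hf = (6.626×10⁻³⁴ J·s)(1.801e+15 Hz)
E_photon = 7.4483 eV

Then, the maximum kinetic energy:
KE_max = E_photon - φ = 7.4483 eV - 4.62 eV = 2.8283 eV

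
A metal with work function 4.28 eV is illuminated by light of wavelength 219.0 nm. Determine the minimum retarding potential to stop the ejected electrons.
1.3814 V

The stopping potential V_s satisfies: eV_s = KE_max

First, find KE_max using Einstein's equation:
E_photon = hc/λ = 5.6614 eV
KE_max = E_photon - φ = 5.6614 - 4.28 = 1.3814 eV

Since eV_s = KE_max:
V_s = KE_max/e = 1.3814 V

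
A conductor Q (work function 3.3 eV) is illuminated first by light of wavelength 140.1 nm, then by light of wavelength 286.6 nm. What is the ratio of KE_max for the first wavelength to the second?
5.4089

Using Einstein's equation: KE_max = hc/λ - φ

For λ₁ = 140.1 nm:
E₁ = hc/λ₁ = 8.8497 eV
KE₁ = E₁ - φ = 8.8497 - 3.3 = 5.5497 eV

For λ₂ = 286.6 nm:
E₂ = hc/λ₂ = 4.3260 eV
KE₂ = E₂ - φ = 4.3260 - 3.3 = 1.0260 eV

Ratio: KE₁/KE₂ = 5.5497/1.0260 = 5.4089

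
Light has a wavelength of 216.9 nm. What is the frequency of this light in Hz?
1.3822e+15 Hz

Using the wave equation: c = fλ

Solving for frequency:
f = c/λ = (3×10⁸ m/s) / (216.9×10⁻⁹ m)
f = 1.3822e+15 Hz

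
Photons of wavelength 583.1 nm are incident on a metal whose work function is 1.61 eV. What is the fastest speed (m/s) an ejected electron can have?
4.2616e+05 m/s

First, find the maximum kinetic energy:
E_photon = hc/λ = 2.1263 eV
KE_max = E_photon - φ = 2.1263 - 1.61 = 0.5163 eV

Convert to Joules: KE_max = 0.5163 × 1.602×10⁻¹⁹ J = 8.2719e-20 J

Then use KE = ½mv² to find velocity:
v = √(2·KE/m) = √(2 × 8.2719e-20 J / 9.109e-31 kg)
v = 4.2616e+05 m/s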